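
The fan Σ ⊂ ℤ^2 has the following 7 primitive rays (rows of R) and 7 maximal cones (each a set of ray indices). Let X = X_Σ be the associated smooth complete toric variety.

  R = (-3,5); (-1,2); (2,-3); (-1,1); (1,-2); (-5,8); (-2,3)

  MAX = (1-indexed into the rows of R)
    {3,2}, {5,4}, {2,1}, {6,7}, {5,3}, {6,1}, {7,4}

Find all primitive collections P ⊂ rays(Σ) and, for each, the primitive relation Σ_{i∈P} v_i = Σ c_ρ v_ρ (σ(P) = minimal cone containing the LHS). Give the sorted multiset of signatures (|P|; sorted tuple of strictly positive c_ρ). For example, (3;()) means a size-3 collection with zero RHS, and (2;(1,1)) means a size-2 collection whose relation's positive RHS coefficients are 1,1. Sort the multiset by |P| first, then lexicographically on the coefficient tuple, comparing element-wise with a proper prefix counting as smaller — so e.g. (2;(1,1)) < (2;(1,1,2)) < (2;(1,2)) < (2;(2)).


Primitive collections (14):

  • {2,5}:  v_{2} + v_{5} = 0 — sig = (2;())
  • {3,7}:  v_{3} + v_{7} = 0 — sig = (2;())
  • {1,3}:  v_{1} + v_{3} = v_{2} — sig = (2;(1))
  • {1,5}:  v_{1} + v_{5} = v_{7} — sig = (2;(1))
  • {1,7}:  v_{1} + v_{7} = v_{6} — sig = (2;(1))
  • {2,4}:  v_{2} + v_{4} = v_{7} — sig = (2;(1))
  • {2,7}:  v_{2} + v_{7} = v_{1} — sig = (2;(1))
  • {3,4}:  v_{3} + v_{4} = v_{5} — sig = (2;(1))
  • {3,6}:  v_{3} + v_{6} = v_{1} — sig = (2;(1))
  • {5,7}:  v_{5} + v_{7} = v_{4} — sig = (2;(1))
  • {1,4}:  v_{1} + v_{4} = 2·v_{7} — sig = (2;(2))
  • {2,6}:  v_{2} + v_{6} = 2·v_{1} — sig = (2;(2))
  • {5,6}:  v_{5} + v_{6} = 2·v_{7} — sig = (2;(2))
  • {4,6}:  v_{4} + v_{6} = 3·v_{7} — sig = (2;(3))

Sorted signature multiset PRS(X):
    (2;())
    (2;())
    (2;(1))
    (2;(1))
    (2;(1))
    (2;(1))
    (2;(1))
    (2;(1))
    (2;(1))
    (2;(1))
    (2;(2))
    (2;(2))
    (2;(2))
    (2;(3))


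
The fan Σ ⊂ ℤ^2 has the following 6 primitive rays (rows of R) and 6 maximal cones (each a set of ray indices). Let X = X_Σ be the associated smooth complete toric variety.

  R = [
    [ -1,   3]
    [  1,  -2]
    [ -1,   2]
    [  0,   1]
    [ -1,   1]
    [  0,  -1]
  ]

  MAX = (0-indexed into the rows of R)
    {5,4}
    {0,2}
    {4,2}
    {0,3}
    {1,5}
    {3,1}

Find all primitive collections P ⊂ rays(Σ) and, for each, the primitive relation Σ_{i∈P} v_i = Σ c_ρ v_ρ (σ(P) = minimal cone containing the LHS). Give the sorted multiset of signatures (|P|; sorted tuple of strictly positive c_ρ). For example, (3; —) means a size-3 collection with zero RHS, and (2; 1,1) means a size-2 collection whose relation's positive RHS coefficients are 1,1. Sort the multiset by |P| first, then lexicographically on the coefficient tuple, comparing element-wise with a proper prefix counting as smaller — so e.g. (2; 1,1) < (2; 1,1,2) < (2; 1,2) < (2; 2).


Σ has 9 primitive collections:

  P = {1,2}:  v_{1} + v_{2} = 0 ; sig = (2; —)
  P = {3,5}:  v_{3} + v_{5} = 0 ; sig = (2; —)
  P = {0,1}:  v_{0} + v_{1} = v_{3} ; sig = (2; 1)
  P = {0,5}:  v_{0} + v_{5} = v_{2} ; sig = (2; 1)
  P = {1,4}:  v_{1} + v_{4} = v_{5} ; sig = (2; 1)
  P = {2,3}:  v_{2} + v_{3} = v_{0} ; sig = (2; 1)
  P = {2,5}:  v_{2} + v_{5} = v_{4} ; sig = (2; 1)
  P = {3,4}:  v_{3} + v_{4} = v_{2} ; sig = (2; 1)
  P = {0,4}:  v_{0} + v_{4} = 2·v_{2} ; sig = (2; 2)

Sorted signature multiset PRS(X):
{ (2; —) ×2,  (2; 1) ×6,  (2; 2) }


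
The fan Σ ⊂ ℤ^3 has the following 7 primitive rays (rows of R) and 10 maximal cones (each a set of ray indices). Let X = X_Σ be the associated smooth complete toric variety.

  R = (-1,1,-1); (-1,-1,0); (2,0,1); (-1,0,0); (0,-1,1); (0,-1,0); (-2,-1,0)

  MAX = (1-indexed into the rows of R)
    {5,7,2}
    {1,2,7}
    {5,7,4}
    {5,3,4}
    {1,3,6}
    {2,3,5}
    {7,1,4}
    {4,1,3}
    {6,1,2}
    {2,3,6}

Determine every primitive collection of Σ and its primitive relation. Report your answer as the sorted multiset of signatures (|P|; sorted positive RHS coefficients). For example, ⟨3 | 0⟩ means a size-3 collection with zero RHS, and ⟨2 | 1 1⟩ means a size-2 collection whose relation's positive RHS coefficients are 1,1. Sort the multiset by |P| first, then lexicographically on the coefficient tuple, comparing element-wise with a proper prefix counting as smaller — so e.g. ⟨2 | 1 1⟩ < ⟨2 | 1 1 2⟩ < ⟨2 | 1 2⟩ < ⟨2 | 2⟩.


The 7 primitive collections of Σ (r=7, n=3):

  P={1,5}:  v_{1} + v_{5} = v_{4} ; sig = ⟨2 | 1⟩
  P={2,4}:  v_{2} + v_{4} = v_{7} ; sig = ⟨2 | 1⟩
  P={3,7}:  v_{3} + v_{7} = v_{5} ; sig = ⟨2 | 1⟩
  P={4,6}:  v_{4} + v_{6} = v_{2} ; sig = ⟨2 | 1⟩
  P={5,6}:  v_{5} + v_{6} = 2·v_{2} + v_{3} ; sig = ⟨2 | 1 2⟩
  P={6,7}:  v_{6} + v_{7} = 2·v_{2} ; sig = ⟨2 | 2⟩
  P={1,2,3}:  v_{1} + v_{2} + v_{3} = 0 ; sig = ⟨3 | 0⟩

Hence PRS(X_Σ) =
{ ⟨2 | 1⟩ ×4,  ⟨2 | 1 2⟩,  ⟨2 | 2⟩,  ⟨3 | 0⟩ }


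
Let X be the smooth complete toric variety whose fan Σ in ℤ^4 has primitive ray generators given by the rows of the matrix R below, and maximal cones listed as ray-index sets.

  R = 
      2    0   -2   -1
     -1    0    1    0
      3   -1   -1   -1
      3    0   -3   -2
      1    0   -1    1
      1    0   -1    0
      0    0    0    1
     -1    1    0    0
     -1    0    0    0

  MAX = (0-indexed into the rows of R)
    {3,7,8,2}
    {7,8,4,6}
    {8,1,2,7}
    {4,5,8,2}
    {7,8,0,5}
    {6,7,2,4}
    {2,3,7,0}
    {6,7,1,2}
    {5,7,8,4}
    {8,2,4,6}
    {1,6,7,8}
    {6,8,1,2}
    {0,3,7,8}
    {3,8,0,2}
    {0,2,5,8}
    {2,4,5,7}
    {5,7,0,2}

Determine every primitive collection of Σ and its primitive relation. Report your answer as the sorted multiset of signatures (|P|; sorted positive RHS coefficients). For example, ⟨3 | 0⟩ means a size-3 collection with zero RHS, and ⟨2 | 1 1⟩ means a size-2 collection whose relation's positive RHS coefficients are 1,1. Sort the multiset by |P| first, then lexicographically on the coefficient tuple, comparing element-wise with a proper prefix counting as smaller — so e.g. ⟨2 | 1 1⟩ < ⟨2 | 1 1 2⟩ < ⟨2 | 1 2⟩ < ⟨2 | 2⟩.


Σ has 14 primitive collections:

  • {1,5}:  v_{1} + v_{5} = 0  →  sig = ⟨2 | 0⟩
  • {1,4}:  v_{1} + v_{4} = v_{6}  →  sig = ⟨2 | 1⟩
  • {5,6}:  v_{5} + v_{6} = v_{4}  →  sig = ⟨2 | 1⟩
  • {3,6}:  v_{3} + v_{6} = v_{0} + v_{5}  →  sig = ⟨2 | 1 1⟩
  • {0,1}:  v_{0} + v_{1} = v_{2} + v_{7} + v_{8}  →  sig = ⟨2 | 1 1 1⟩
  • {3,4}:  v_{3} + v_{4} = v_{0} + 2·v_{5}  →  sig = ⟨2 | 1 2⟩
  • {0,6}:  v_{0} + v_{6} = 2·v_{5}  →  sig = ⟨2 | 2⟩
  • {3,5}:  v_{3} + v_{5} = 2·v_{0}  →  sig = ⟨2 | 2⟩
  • {1,3}:  v_{1} + v_{3} = 2·v_{2} + 2·v_{7} + 2·v_{8}  →  sig = ⟨2 | 2 2 2⟩
  • {0,4}:  v_{0} + v_{4} = 3·v_{5}  →  sig = ⟨2 | 3⟩
  • {0,2,7,8}:  v_{0} + v_{2} + v_{7} + v_{8} = v_{3}  →  sig = ⟨4 | 1⟩
  • {2,5,7,8}:  v_{2} + v_{5} + v_{7} + v_{8} = v_{0}  →  sig = ⟨4 | 1⟩
  • {2,6,7,8}:  v_{2} + v_{6} + v_{7} + v_{8} = v_{5}  →  sig = ⟨4 | 1⟩
  • {2,4,7,8}:  v_{2} + v_{4} + v_{7} + v_{8} = 2·v_{5}  →  sig = ⟨4 | 2⟩

Sorted signature multiset PRS(X):
[⟨2 | 0⟩, ⟨2 | 1⟩, ⟨2 | 1⟩, ⟨2 | 1 1⟩, ⟨2 | 1 1 1⟩, ⟨2 | 1 2⟩, ⟨2 | 2⟩, ⟨2 | 2⟩, ⟨2 | 2 2 2⟩, ⟨2 | 3⟩, ⟨4 | 1⟩, ⟨4 | 1⟩, ⟨4 | 1⟩, ⟨4 | 2⟩]


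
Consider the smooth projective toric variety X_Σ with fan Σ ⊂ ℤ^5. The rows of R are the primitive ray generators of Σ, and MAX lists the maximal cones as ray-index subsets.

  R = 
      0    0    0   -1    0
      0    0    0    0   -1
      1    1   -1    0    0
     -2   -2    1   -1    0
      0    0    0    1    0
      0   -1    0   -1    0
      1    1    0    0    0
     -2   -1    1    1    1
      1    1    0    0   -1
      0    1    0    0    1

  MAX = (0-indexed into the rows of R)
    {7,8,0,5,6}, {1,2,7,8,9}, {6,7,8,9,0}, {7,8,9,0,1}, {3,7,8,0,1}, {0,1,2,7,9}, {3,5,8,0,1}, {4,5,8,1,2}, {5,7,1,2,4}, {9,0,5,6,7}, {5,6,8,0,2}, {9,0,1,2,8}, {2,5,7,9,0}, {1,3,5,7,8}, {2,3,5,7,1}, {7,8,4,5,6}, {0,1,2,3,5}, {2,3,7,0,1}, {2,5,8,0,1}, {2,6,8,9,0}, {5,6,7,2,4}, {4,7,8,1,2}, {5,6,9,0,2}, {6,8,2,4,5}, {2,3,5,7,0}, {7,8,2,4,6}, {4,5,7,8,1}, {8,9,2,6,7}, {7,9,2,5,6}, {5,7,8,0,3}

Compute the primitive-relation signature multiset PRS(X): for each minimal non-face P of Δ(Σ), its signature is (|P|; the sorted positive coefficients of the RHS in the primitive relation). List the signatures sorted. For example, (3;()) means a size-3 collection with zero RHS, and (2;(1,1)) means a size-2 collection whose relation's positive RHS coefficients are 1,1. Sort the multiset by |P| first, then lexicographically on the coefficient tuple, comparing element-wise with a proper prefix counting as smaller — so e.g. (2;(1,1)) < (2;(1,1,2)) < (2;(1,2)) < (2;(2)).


13 minimal non-faces of Δ(Σ) (on 10 rays):

  P={0,4}:  v_{0} + v_{4} = 0 — sig = (2;())
  P={1,6}:  v_{1} + v_{6} = v_{8} — sig = (2;(1))
  P={3,4}:  v_{3} + v_{4} = v_{1} + v_{5} + v_{7} — sig = (2;(1,1,1))
  P={4,9}:  v_{4} + v_{9} = v_{2} + v_{6} + v_{7} — sig = (2;(1,1,1))
  P={3,6}:  v_{3} + v_{6} = v_{0} + v_{5} + v_{7} + v_{8} — sig = (2;(1,1,1,1))
  P={3,9}:  v_{3} + v_{9} = 2·v_{0} + v_{7} — sig = (2;(1,2))
  P={1,5,9}:  v_{1} + v_{5} + v_{9} = v_{0} — sig = (3;(1))
  P={2,3,8}:  v_{2} + v_{3} + v_{8} = v_{0} + v_{1} — sig = (3;(1,1))
  P={5,8,9}:  v_{5} + v_{8} + v_{9} = v_{0} + v_{6} — sig = (3;(1,1))
  P={2,5,7,8}:  v_{2} + v_{5} + v_{7} + v_{8} = 0 — sig = (4;())
  P={0,1,5,7}:  v_{0} + v_{1} + v_{5} + v_{7} = v_{3} — sig = (4;(1))
  P={0,2,6,7}:  v_{0} + v_{2} + v_{6} + v_{7} = v_{9} — sig = (4;(1))
  P={0,2,7,8}:  v_{0} + v_{2} + v_{7} + v_{8} = v_{1} + v_{9} — sig = (4;(1,1))

so the primitive-relation signature multiset is
{ (2;()),  (2;(1)),  (2;(1,1,1)) ×2,  (2;(1,1,1,1)),  (2;(1,2)),  (3;(1)),  (3;(1,1)) ×2,  (4;()),  (4;(1)) ×2,  (4;(1,1)) }


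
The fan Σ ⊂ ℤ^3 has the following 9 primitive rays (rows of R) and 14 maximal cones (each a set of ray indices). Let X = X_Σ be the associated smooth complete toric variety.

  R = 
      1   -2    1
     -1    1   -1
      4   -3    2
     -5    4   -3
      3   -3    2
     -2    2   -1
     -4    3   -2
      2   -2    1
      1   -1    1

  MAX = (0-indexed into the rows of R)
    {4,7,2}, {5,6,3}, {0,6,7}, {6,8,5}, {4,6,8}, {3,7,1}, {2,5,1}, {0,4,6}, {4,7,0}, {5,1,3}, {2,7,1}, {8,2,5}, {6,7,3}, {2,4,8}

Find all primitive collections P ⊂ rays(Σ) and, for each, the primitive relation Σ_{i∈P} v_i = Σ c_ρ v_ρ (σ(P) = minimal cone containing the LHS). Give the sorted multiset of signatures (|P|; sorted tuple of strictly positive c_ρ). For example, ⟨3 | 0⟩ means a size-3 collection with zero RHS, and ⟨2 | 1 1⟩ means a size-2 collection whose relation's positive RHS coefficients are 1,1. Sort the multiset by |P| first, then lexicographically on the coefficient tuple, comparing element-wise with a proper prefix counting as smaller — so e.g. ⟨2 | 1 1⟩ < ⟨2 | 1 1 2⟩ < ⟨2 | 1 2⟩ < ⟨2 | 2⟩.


Δ(Σ) — 9 vertices, 16 min non-faces:

  P={1,8}:  v_{1} + v_{8} = 0 ; sig = ⟨2 | 0⟩
  P={2,6}:  v_{2} + v_{6} = 0 ; sig = ⟨2 | 0⟩
  P={5,7}:  v_{5} + v_{7} = 0 ; sig = ⟨2 | 0⟩
  P={1,4}:  v_{1} + v_{4} = v_{7} ; sig = ⟨2 | 1⟩
  P={1,6}:  v_{1} + v_{6} = v_{3} ; sig = ⟨2 | 1⟩
  P={2,3}:  v_{2} + v_{3} = v_{1} ; sig = ⟨2 | 1⟩
  P={3,8}:  v_{3} + v_{8} = v_{6} ; sig = ⟨2 | 1⟩
  P={4,5}:  v_{4} + v_{5} = v_{8} ; sig = ⟨2 | 1⟩
  P={7,8}:  v_{7} + v_{8} = v_{4} ; sig = ⟨2 | 1⟩
  P={0,2}:  v_{0} + v_{2} = v_{4} + v_{7} ; sig = ⟨2 | 1 1⟩
  P={0,5}:  v_{0} + v_{5} = v_{4} + v_{6} ; sig = ⟨2 | 1 1⟩
  P={3,4}:  v_{3} + v_{4} = v_{6} + v_{7} ; sig = ⟨2 | 1 1⟩
  P={0,1}:  v_{0} + v_{1} = v_{6} + 2·v_{7} ; sig = ⟨2 | 1 2⟩
  P={0,8}:  v_{0} + v_{8} = 2·v_{4} + v_{6} ; sig = ⟨2 | 1 2⟩
  P={0,3}:  v_{0} + v_{3} = 2·v_{6} + 2·v_{7} ; sig = ⟨2 | 2 2⟩
  P={4,6,7}:  v_{4} + v_{6} + v_{7} = v_{0} ; sig = ⟨3 | 1⟩

Sorted signature multiset PRS(X):
    ⟨2 | 0⟩
    ⟨2 | 0⟩
    ⟨2 | 0⟩
    ⟨2 | 1⟩
    ⟨2 | 1⟩
    ⟨2 | 1⟩
    ⟨2 | 1⟩
    ⟨2 | 1⟩
    ⟨2 | 1⟩
    ⟨2 | 1 1⟩
    ⟨2 | 1 1⟩
    ⟨2 | 1 1⟩
    ⟨2 | 1 2⟩
    ⟨2 | 1 2⟩
    ⟨2 | 2 2⟩
    ⟨3 | 1⟩


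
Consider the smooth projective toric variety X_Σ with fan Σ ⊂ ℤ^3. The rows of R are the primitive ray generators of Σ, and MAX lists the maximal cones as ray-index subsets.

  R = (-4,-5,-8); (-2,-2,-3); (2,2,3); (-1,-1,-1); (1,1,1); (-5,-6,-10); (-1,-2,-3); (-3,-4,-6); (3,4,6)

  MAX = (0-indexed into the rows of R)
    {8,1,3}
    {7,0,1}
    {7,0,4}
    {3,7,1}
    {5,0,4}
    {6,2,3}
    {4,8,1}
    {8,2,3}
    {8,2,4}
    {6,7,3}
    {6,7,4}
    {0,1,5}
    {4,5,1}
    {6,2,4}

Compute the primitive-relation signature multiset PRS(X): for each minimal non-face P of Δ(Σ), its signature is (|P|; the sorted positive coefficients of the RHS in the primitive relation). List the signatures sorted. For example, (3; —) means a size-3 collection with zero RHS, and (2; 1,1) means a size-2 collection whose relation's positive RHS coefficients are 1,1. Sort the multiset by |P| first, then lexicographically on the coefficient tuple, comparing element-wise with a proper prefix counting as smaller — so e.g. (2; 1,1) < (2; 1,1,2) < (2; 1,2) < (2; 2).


Primitive collections (17):

  P = {1,2}:  v_{1} + v_{2} = 0 ; sig = (2; —)
  P = {3,4}:  v_{3} + v_{4} = 0 ; sig = (2; —)
  P = {7,8}:  v_{7} + v_{8} = 0 ; sig = (2; —)
  P = {1,6}:  v_{1} + v_{6} = v_{7} ; sig = (2; 1)
  P = {2,7}:  v_{2} + v_{7} = v_{6} ; sig = (2; 1)
  P = {6,8}:  v_{6} + v_{8} = v_{2} ; sig = (2; 1)
  P = {0,2}:  v_{0} + v_{2} = v_{4} + v_{7} ; sig = (2; 1,1)
  P = {0,3}:  v_{0} + v_{3} = v_{1} + v_{7} ; sig = (2; 1,1)
  P = {0,8}:  v_{0} + v_{8} = v_{1} + v_{4} ; sig = (2; 1,1)
  P = {2,5}:  v_{2} + v_{5} = v_{0} + v_{4} ; sig = (2; 1,1)
  P = {3,5}:  v_{3} + v_{5} = v_{0} + v_{1} ; sig = (2; 1,1)
  P = {5,6}:  v_{5} + v_{6} = v_{0} + v_{4} + v_{7} ; sig = (2; 1,1,1)
  P = {0,6}:  v_{0} + v_{6} = v_{4} + 2·v_{7} ; sig = (2; 1,2)
  P = {5,7}:  v_{5} + v_{7} = 2·v_{0} ; sig = (2; 2)
  P = {5,8}:  v_{5} + v_{8} = 2·v_{1} + 2·v_{4} ; sig = (2; 2,2)
  P = {0,1,4}:  v_{0} + v_{1} + v_{4} = v_{5} ; sig = (3; 1)
  P = {1,4,7}:  v_{1} + v_{4} + v_{7} = v_{0} ; sig = (3; 1)

Sorted signature multiset PRS(X):
[(2; —), (2; —), (2; —), (2; 1), (2; 1), (2; 1), (2; 1,1), (2; 1,1), (2; 1,1), (2; 1,1), (2; 1,1), (2; 1,1,1), (2; 1,2), (2; 2), (2; 2,2), (3; 1), (3; 1)]


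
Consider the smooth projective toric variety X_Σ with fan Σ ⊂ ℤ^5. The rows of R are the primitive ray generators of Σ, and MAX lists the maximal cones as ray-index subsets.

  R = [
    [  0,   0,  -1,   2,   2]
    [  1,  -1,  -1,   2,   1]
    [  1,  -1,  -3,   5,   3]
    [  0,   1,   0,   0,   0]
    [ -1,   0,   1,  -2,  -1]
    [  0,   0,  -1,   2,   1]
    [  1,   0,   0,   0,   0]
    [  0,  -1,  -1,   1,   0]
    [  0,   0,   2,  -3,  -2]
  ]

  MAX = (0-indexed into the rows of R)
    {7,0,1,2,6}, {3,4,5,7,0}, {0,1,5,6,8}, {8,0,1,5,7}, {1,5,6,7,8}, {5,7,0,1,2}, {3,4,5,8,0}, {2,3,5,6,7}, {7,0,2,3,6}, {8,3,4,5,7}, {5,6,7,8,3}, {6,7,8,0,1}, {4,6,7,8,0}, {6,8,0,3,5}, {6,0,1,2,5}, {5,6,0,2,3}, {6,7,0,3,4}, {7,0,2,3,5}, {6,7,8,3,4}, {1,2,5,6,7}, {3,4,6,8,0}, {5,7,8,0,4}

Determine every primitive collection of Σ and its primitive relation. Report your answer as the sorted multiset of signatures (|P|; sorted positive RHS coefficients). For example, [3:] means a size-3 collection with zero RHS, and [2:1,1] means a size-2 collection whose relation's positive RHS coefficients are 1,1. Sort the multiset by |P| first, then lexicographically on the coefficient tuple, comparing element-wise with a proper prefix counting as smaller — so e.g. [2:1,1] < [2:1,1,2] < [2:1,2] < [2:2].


Σ has 7 primitive collections:

  • {2,8}:  v_{2} + v_{8} = v_{1}  so sig = [2:1]
  • {1,3}:  v_{1} + v_{3} = v_{5} + v_{6}  so sig = [2:1,1]
  • {2,4}:  v_{2} + v_{4} = v_{0} + v_{7}  so sig = [2:1,1]
  • {1,4}:  v_{1} + v_{4} = v_{0} + v_{7} + v_{8}  so sig = [2:1,1,1]
  • {4,5,6}:  v_{4} + v_{5} + v_{6} = 0  so sig = [3:]
  • {0,3,7,8}:  v_{0} + v_{3} + v_{7} + v_{8} = 0  so sig = [4:]
  • {0,5,6,7}:  v_{0} + v_{5} + v_{6} + v_{7} = v_{2}  so sig = [4:1]

Hence PRS(X_Σ) =
    [2:1]
    [2:1,1]
    [2:1,1]
    [2:1,1,1]
    [3:]
    [4:]
    [4:1]


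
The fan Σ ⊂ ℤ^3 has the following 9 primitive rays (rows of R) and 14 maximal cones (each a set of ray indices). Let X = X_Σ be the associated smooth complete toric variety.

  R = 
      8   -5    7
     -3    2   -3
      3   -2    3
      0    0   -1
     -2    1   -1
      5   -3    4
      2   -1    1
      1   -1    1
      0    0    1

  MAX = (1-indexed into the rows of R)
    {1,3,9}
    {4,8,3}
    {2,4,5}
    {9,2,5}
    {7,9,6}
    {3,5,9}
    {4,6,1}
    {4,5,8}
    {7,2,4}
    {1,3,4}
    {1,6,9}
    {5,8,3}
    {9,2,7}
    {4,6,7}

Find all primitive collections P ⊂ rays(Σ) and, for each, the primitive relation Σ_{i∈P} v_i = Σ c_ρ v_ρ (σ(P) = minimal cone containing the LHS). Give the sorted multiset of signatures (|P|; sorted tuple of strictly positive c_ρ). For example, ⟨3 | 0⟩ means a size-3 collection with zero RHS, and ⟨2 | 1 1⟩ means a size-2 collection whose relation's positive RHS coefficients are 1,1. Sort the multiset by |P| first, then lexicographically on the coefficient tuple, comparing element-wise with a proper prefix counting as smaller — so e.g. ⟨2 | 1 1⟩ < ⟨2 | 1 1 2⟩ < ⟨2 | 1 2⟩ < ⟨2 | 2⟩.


16 collections generate NE(X_Σ); each relation:

  P={2,3}:  v_{2} + v_{3} = 0  ⟹  sig = ⟨2 | 0⟩
  P={4,9}:  v_{4} + v_{9} = 0  ⟹  sig = ⟨2 | 0⟩
  P={5,7}:  v_{5} + v_{7} = 0  ⟹  sig = ⟨2 | 0⟩
  P={1,2}:  v_{1} + v_{2} = v_{6}  ⟹  sig = ⟨2 | 1⟩
  P={2,6}:  v_{2} + v_{6} = v_{7}  ⟹  sig = ⟨2 | 1⟩
  P={3,6}:  v_{3} + v_{6} = v_{1}  ⟹  sig = ⟨2 | 1⟩
  P={3,7}:  v_{3} + v_{7} = v_{6}  ⟹  sig = ⟨2 | 1⟩
  P={5,6}:  v_{5} + v_{6} = v_{3}  ⟹  sig = ⟨2 | 1⟩
  P={2,8}:  v_{2} + v_{8} = v_{4} + v_{5}  ⟹  sig = ⟨2 | 1 1⟩
  P={7,8}:  v_{7} + v_{8} = v_{3} + v_{4}  ⟹  sig = ⟨2 | 1 1⟩
  P={8,9}:  v_{8} + v_{9} = v_{3} + v_{5}  ⟹  sig = ⟨2 | 1 1⟩
  P={6,8}:  v_{6} + v_{8} = 2·v_{3} + v_{4}  ⟹  sig = ⟨2 | 1 2⟩
  P={1,8}:  v_{1} + v_{8} = 3·v_{3} + v_{4}  ⟹  sig = ⟨2 | 1 3⟩
  P={1,5}:  v_{1} + v_{5} = 2·v_{3}  ⟹  sig = ⟨2 | 2⟩
  P={1,7}:  v_{1} + v_{7} = 2·v_{6}  ⟹  sig = ⟨2 | 2⟩
  P={3,4,5}:  v_{3} + v_{4} + v_{5} = v_{8}  ⟹  sig = ⟨3 | 1⟩

Signatures (|P|; sorted positive RHS coefficients), sorted:
    ⟨2 | 0⟩
    ⟨2 | 0⟩
    ⟨2 | 0⟩
    ⟨2 | 1⟩
    ⟨2 | 1⟩
    ⟨2 | 1⟩
    ⟨2 | 1⟩
    ⟨2 | 1⟩
    ⟨2 | 1 1⟩
    ⟨2 | 1 1⟩
    ⟨2 | 1 1⟩
    ⟨2 | 1 2⟩
    ⟨2 | 1 3⟩
    ⟨2 | 2⟩
    ⟨2 | 2⟩
    ⟨3 | 1⟩


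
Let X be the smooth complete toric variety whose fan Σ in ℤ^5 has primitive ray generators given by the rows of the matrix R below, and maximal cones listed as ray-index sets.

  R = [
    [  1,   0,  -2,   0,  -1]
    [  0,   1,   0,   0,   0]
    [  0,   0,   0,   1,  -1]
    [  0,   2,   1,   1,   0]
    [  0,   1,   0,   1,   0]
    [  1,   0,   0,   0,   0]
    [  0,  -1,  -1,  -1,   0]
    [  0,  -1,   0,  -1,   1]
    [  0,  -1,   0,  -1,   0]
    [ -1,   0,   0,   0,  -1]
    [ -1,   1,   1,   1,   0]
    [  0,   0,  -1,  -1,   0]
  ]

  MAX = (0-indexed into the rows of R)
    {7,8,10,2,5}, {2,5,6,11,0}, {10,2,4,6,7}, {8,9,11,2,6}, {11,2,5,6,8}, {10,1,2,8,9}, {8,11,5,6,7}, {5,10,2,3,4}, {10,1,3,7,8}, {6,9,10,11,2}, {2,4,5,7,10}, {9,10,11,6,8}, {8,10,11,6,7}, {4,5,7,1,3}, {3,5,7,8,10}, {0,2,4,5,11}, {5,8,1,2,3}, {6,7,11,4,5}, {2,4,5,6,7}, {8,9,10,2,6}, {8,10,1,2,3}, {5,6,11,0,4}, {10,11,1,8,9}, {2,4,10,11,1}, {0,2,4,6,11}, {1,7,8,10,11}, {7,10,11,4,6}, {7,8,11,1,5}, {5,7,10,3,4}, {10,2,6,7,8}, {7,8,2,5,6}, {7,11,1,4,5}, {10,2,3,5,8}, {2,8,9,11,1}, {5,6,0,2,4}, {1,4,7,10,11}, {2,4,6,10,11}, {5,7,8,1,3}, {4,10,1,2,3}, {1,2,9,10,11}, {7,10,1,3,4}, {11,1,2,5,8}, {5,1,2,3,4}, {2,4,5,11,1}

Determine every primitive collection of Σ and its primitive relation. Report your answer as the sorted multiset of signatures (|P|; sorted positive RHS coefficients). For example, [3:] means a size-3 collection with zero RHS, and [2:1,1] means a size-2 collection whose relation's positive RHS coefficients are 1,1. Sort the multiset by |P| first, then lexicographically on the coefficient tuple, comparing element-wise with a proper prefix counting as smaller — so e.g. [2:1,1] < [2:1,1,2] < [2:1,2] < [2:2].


22 minimal non-faces of Δ(Σ) (on 12 rays):

  P={4,8}:  v_{4} + v_{8} = 0  ⇒ sig = [2:]
  P={1,6}:  v_{1} + v_{6} = v_{11}  ⇒ sig = [2:1]
  P={3,6}:  v_{3} + v_{6} = v_{1}  ⇒ sig = [2:1]
  P={0,10}:  v_{0} + v_{10} = v_{2} + v_{4} + v_{11}  ⇒ sig = [2:1,1,1]
  P={4,9}:  v_{4} + v_{9} = v_{2} + v_{10} + v_{11}  ⇒ sig = [2:1,1,1]
  P={5,9}:  v_{5} + v_{9} = v_{1} + v_{2} + v_{8}  ⇒ sig = [2:1,1,1]
  P={7,9}:  v_{7} + v_{9} = v_{6} + v_{8} + v_{10}  ⇒ sig = [2:1,1,1]
  P={0,8}:  v_{0} + v_{8} = v_{2} + v_{5} + v_{6} + v_{11}  ⇒ sig = [2:1,1,1,1]
  P={0,3}:  v_{0} + v_{3} = v_{1} + v_{2} + v_{4} + v_{5} + v_{11}  ⇒ sig = [2:1,1,1,1,1]
  P={0,1}:  v_{0} + v_{1} = v_{2} + v_{4} + v_{5} + 2·v_{11}  ⇒ sig = [2:1,1,1,2]
  P={3,9}:  v_{3} + v_{9} = 2·v_{1} + v_{2} + v_{8} + v_{10}  ⇒ sig = [2:1,1,1,2]
  P={0,7}:  v_{0} + v_{7} = v_{4} + v_{5} + 2·v_{6}  ⇒ sig = [2:1,1,2]
  P={3,11}:  v_{3} + v_{11} = 2·v_{1}  ⇒ sig = [2:2]
  P={0,9}:  v_{0} + v_{9} = 2·v_{2} + 2·v_{11}  ⇒ sig = [2:2,2]
  P={1,2,7}:  v_{1} + v_{2} + v_{7} = 0  ⇒ sig = [3:]
  P={5,6,10}:  v_{5} + v_{6} + v_{10} = 0  ⇒ sig = [3:]
  P={1,5,10}:  v_{1} + v_{5} + v_{10} = v_{3}  ⇒ sig = [3:1]
  P={2,7,11}:  v_{2} + v_{7} + v_{11} = v_{6}  ⇒ sig = [3:1]
  P={5,10,11}:  v_{5} + v_{10} + v_{11} = v_{1}  ⇒ sig = [3:1]
  P={2,3,7}:  v_{2} + v_{3} + v_{7} = v_{5} + v_{10}  ⇒ sig = [3:1,1]
  P={2,8,10,11}:  v_{2} + v_{8} + v_{10} + v_{11} = v_{9}  ⇒ sig = [4:1]
  P={2,4,5,6,11}:  v_{2} + v_{4} + v_{5} + v_{6} + v_{11} = v_{0}  ⇒ sig = [5:1]

Hence PRS(X_Σ) =
    [2:]
    [2:1]
    [2:1]
    [2:1,1,1]
    [2:1,1,1]
    [2:1,1,1]
    [2:1,1,1]
    [2:1,1,1,1]
    [2:1,1,1,1,1]
    [2:1,1,1,2]
    [2:1,1,1,2]
    [2:1,1,2]
    [2:2]
    [2:2,2]
    [3:]
    [3:]
    [3:1]
    [3:1]
    [3:1]
    [3:1,1]
    [4:1]
    [5:1]


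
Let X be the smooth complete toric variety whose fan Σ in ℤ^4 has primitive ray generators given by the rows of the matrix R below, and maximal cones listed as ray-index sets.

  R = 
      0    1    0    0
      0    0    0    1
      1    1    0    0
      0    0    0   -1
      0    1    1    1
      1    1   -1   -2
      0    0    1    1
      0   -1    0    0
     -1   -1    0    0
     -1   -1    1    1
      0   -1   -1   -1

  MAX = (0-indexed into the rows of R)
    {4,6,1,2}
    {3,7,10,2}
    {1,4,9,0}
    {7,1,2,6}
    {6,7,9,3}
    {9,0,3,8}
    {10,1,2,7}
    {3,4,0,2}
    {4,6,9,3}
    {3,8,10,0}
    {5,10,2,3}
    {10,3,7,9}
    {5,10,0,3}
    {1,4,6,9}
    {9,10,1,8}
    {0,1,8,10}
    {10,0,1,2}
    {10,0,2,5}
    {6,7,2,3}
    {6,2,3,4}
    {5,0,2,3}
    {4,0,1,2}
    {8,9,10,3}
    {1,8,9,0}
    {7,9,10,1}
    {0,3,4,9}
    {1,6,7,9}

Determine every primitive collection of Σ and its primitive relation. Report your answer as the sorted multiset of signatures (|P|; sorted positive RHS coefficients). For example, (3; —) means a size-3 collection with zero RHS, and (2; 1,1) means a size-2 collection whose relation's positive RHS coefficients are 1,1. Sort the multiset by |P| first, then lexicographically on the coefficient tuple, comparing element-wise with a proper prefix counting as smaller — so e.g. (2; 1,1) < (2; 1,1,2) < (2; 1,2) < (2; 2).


Primitive collections (19):

  P={0,7}:  v_{0} + v_{7} = 0  ⟹  sig = (2; —)
  P={1,3}:  v_{1} + v_{3} = 0  ⟹  sig = (2; —)
  P={2,8}:  v_{2} + v_{8} = 0  ⟹  sig = (2; —)
  P={4,10}:  v_{4} + v_{10} = 0  ⟹  sig = (2; —)
  P={0,6}:  v_{0} + v_{6} = v_{4}  ⟹  sig = (2; 1)
  P={2,9}:  v_{2} + v_{9} = v_{6}  ⟹  sig = (2; 1)
  P={4,7}:  v_{4} + v_{7} = v_{6}  ⟹  sig = (2; 1)
  P={5,9}:  v_{5} + v_{9} = v_{3}  ⟹  sig = (2; 1)
  P={6,8}:  v_{6} + v_{8} = v_{9}  ⟹  sig = (2; 1)
  P={6,10}:  v_{6} + v_{10} = v_{7}  ⟹  sig = (2; 1)
  P={4,8}:  v_{4} + v_{8} = v_{0} + v_{9}  ⟹  sig = (2; 1,1)
  P={5,6}:  v_{5} + v_{6} = v_{2} + v_{3}  ⟹  sig = (2; 1,1)
  P={7,8}:  v_{7} + v_{8} = v_{9} + v_{10}  ⟹  sig = (2; 1,1)
  P={1,5}:  v_{1} + v_{5} = v_{0} + v_{2} + v_{10}  ⟹  sig = (2; 1,1,1)
  P={4,5}:  v_{4} + v_{5} = v_{0} + v_{2} + v_{3}  ⟹  sig = (2; 1,1,1)
  P={5,7}:  v_{5} + v_{7} = v_{2} + v_{3} + v_{10}  ⟹  sig = (2; 1,1,1)
  P={5,8}:  v_{5} + v_{8} = v_{0} + v_{3} + v_{10}  ⟹  sig = (2; 1,1,1)
  P={0,9,10}:  v_{0} + v_{9} + v_{10} = v_{8}  ⟹  sig = (3; 1)
  P={0,2,3,10}:  v_{0} + v_{2} + v_{3} + v_{10} = v_{5}  ⟹  sig = (4; 1)

so the primitive-relation signature multiset is
    |P|=2: 17 collections, coeffs (), (), (), (), (1), (1), (1), (1), (1), (1), (1,1), (1,1), (1,1), (1,1,1), (1,1,1), (1,1,1), (1,1,1)
    |P|=3: 1 collection, coeffs (1)
    |P|=4: 1 collection, coeffs (1)


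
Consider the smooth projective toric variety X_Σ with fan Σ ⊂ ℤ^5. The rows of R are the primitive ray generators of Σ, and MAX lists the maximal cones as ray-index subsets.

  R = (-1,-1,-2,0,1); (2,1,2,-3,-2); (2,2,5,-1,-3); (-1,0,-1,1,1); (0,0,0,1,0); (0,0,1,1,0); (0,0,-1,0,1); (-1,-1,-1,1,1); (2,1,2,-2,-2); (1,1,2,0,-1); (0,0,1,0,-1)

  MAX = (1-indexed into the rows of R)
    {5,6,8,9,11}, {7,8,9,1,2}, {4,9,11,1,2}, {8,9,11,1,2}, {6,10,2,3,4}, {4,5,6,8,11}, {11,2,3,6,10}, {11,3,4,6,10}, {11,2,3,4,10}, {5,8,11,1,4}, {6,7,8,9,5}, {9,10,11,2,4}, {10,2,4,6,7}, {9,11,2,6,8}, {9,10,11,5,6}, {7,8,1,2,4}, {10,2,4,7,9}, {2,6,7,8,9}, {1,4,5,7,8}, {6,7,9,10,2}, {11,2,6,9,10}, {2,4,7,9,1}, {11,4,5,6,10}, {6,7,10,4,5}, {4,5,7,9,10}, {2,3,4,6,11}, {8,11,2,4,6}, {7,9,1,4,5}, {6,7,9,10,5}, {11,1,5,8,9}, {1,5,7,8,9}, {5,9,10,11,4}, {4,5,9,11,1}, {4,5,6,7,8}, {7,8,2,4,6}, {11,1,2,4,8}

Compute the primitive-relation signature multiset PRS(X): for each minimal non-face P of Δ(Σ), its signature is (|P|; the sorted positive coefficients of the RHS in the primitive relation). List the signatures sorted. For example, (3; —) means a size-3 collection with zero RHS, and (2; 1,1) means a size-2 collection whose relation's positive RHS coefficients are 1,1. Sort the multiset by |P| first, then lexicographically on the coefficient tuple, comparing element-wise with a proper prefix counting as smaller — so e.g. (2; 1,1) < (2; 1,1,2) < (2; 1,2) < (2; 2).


13 collections generate NE(X_Σ); each relation:

  {1,10}:  v_{1} + v_{10} = 0  so sig = (2; —)
  {7,11}:  v_{7} + v_{11} = 0  so sig = (2; —)
  {1,6}:  v_{1} + v_{6} = v_{8}  so sig = (2; 1)
  {2,5}:  v_{2} + v_{5} = v_{9}  so sig = (2; 1)
  {8,10}:  v_{8} + v_{10} = v_{6}  so sig = (2; 1)
  {1,3}:  v_{1} + v_{3} = v_{2} + v_{4} + v_{6} + v_{11}  so sig = (2; 1,1,1,1)
  {3,7}:  v_{3} + v_{7} = v_{2} + v_{4} + v_{6} + v_{10}  so sig = (2; 1,1,1,1)
  {3,8}:  v_{3} + v_{8} = v_{2} + v_{4} + 2·v_{6} + v_{11}  so sig = (2; 1,1,1,2)
  {3,9}:  v_{3} + v_{9} = v_{2} + 2·v_{10} + v_{11}  so sig = (2; 1,1,2)
  {3,5}:  v_{3} + v_{5} = 2·v_{10} + v_{11}  so sig = (2; 1,2)
  {4,8,9}:  v_{4} + v_{8} + v_{9} = 0  so sig = (3; —)
  {4,6,9}:  v_{4} + v_{6} + v_{9} = v_{10}  so sig = (3; 1)
  {2,4,6,10,11}:  v_{2} + v_{4} + v_{6} + v_{10} + v_{11} = v_{3}  so sig = (5; 1)

Sorted signature multiset PRS(X):
{ (2; —) ×2,  (2; 1) ×3,  (2; 1,1,1,1) ×2,  (2; 1,1,1,2),  (2; 1,1,2),  (2; 1,2),  (3; —),  (3; 1),  (5; 1) }


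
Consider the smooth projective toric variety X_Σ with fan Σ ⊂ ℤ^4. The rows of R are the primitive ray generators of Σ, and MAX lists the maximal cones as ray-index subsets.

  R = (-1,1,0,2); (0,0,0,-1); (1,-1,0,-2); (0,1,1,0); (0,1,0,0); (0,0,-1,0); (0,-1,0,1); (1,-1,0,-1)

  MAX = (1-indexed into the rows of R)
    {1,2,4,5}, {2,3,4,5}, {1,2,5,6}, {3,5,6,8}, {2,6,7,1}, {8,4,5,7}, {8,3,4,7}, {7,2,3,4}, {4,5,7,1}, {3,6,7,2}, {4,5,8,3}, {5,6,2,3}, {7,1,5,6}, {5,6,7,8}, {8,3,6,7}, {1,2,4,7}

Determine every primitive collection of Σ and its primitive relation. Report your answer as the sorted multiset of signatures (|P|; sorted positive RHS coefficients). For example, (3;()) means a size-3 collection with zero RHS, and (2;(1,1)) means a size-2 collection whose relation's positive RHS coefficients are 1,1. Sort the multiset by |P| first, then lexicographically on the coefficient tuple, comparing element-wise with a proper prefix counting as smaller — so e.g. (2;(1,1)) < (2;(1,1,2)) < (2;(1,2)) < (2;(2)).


The 6 primitive collections of Σ (r=8, n=4):

  P={1,3}:  v_{1} + v_{3} = 0  ⇒ sig = (2;())
  P={2,8}:  v_{2} + v_{8} = v_{3}  ⇒ sig = (2;(1))
  P={4,6}:  v_{4} + v_{6} = v_{5}  ⇒ sig = (2;(1))
  P={1,8}:  v_{1} + v_{8} = v_{5} + v_{7}  ⇒ sig = (2;(1,1))
  P={2,5,7}:  v_{2} + v_{5} + v_{7} = 0  ⇒ sig = (3;())
  P={3,5,7}:  v_{3} + v_{5} + v_{7} = v_{8}  ⇒ sig = (3;(1))

Sorted signature multiset PRS(X):
[(2;()), (2;(1)), (2;(1)), (2;(1,1)), (3;()), (3;(1))]


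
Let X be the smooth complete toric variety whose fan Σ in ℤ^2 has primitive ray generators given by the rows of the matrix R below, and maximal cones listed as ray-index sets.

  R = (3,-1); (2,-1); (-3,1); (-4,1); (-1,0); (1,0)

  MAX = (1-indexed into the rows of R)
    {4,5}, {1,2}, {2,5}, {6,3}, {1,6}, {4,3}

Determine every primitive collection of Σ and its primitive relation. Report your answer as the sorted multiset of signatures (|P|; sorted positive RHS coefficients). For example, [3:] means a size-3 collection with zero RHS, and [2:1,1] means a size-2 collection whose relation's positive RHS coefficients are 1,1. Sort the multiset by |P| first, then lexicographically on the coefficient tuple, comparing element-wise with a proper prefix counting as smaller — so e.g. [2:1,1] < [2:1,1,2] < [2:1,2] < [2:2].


Δ(Σ) — 6 vertices, 9 min non-faces:

  P={1,3}:  v_{1} + v_{3} = 0  so sig = [2:]
  P={5,6}:  v_{5} + v_{6} = 0  so sig = [2:]
  P={1,4}:  v_{1} + v_{4} = v_{5}  so sig = [2:1]
  P={1,5}:  v_{1} + v_{5} = v_{2}  so sig = [2:1]
  P={2,3}:  v_{2} + v_{3} = v_{5}  so sig = [2:1]
  P={2,6}:  v_{2} + v_{6} = v_{1}  so sig = [2:1]
  P={3,5}:  v_{3} + v_{5} = v_{4}  so sig = [2:1]
  P={4,6}:  v_{4} + v_{6} = v_{3}  so sig = [2:1]
  P={2,4}:  v_{2} + v_{4} = 2·v_{5}  so sig = [2:2]

Hence PRS(X_Σ) =
{ [2:] ×2,  [2:1] ×6,  [2:2] }


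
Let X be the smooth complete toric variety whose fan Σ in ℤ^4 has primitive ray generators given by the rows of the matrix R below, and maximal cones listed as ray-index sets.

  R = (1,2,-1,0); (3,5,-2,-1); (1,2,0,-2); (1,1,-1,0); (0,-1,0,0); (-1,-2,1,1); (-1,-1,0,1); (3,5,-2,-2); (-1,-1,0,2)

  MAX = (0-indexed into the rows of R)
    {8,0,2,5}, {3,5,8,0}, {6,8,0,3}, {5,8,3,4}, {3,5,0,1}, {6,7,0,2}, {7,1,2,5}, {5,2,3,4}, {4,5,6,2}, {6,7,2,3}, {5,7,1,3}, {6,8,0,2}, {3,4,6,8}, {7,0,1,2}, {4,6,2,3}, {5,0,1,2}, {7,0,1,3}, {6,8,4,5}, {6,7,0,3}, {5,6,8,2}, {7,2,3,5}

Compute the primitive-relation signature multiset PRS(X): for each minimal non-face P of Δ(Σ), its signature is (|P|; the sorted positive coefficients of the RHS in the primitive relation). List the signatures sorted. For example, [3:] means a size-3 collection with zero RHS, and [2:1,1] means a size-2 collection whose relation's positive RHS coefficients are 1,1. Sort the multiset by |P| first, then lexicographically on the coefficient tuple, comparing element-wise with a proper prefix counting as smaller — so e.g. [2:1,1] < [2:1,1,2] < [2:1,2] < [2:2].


14 collections generate NE(X_Σ); each relation:

  P={0,4}:  v_{0} + v_{4} = v_{3}  →  sig = [2:1]
  P={1,4}:  v_{1} + v_{4} = v_{3} + v_{5} + v_{7}  →  sig = [2:1,1,1]
  P={4,7}:  v_{4} + v_{7} = v_{2} + 2·v_{3}  →  sig = [2:1,2]
  P={1,8}:  v_{1} + v_{8} = 3·v_{0} + v_{5}  →  sig = [2:1,3]
  P={1,6}:  v_{1} + v_{6} = 2·v_{0}  →  sig = [2:2]
  P={7,8}:  v_{7} + v_{8} = 2·v_{0}  →  sig = [2:2]
  P={2,4,8}:  v_{2} + v_{4} + v_{8} = 0  →  sig = [3:]
  P={0,2,3}:  v_{0} + v_{2} + v_{3} = v_{7}  →  sig = [3:1]
  P={0,5,6}:  v_{0} + v_{5} + v_{6} = v_{8}  →  sig = [3:1]
  P={0,5,7}:  v_{0} + v_{5} + v_{7} = v_{1}  →  sig = [3:1]
  P={2,3,8}:  v_{2} + v_{3} + v_{8} = v_{0}  →  sig = [3:1]
  P={5,6,7}:  v_{5} + v_{6} + v_{7} = v_{0}  →  sig = [3:1]
  P={3,5,6}:  v_{3} + v_{5} + v_{6} = v_{4} + v_{8}  →  sig = [3:1,1]
  P={1,2,3}:  v_{1} + v_{2} + v_{3} = v_{5} + 2·v_{7}  →  sig = [3:1,2]

so the primitive-relation signature multiset is
    [2:1]
    [2:1,1,1]
    [2:1,2]
    [2:1,3]
    [2:2]
    [2:2]
    [3:]
    [3:1]
    [3:1]
    [3:1]
    [3:1]
    [3:1]
    [3:1,1]
    [3:1,2]


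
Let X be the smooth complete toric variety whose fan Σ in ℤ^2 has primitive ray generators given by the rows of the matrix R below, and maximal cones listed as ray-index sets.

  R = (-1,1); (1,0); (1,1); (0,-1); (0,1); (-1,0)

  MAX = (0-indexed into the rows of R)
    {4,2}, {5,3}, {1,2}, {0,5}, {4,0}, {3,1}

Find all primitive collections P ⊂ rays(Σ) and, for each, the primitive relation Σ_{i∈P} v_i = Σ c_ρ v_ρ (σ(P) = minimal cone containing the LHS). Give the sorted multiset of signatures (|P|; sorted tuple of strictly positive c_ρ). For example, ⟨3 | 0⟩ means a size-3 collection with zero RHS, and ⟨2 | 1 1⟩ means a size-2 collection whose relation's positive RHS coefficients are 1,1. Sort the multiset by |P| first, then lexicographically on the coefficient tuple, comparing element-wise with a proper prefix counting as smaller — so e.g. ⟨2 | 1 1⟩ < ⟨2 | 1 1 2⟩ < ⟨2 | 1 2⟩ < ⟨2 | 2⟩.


The 9 primitive collections of Σ (r=6, n=2):

  {1,5}:  v_{1} + v_{5} = 0  →  sig = ⟨2 | 0⟩
  {3,4}:  v_{3} + v_{4} = 0  →  sig = ⟨2 | 0⟩
  {0,1}:  v_{0} + v_{1} = v_{4}  →  sig = ⟨2 | 1⟩
  {0,3}:  v_{0} + v_{3} = v_{5}  →  sig = ⟨2 | 1⟩
  {1,4}:  v_{1} + v_{4} = v_{2}  →  sig = ⟨2 | 1⟩
  {2,3}:  v_{2} + v_{3} = v_{1}  →  sig = ⟨2 | 1⟩
  {2,5}:  v_{2} + v_{5} = v_{4}  →  sig = ⟨2 | 1⟩
  {4,5}:  v_{4} + v_{5} = v_{0}  →  sig = ⟨2 | 1⟩
  {0,2}:  v_{0} + v_{2} = 2·v_{4}  →  sig = ⟨2 | 2⟩

so the primitive-relation signature multiset is
    |P|=2: 9 collections, coeffs (), (), (1), (1), (1), (1), (1), (1), (2)


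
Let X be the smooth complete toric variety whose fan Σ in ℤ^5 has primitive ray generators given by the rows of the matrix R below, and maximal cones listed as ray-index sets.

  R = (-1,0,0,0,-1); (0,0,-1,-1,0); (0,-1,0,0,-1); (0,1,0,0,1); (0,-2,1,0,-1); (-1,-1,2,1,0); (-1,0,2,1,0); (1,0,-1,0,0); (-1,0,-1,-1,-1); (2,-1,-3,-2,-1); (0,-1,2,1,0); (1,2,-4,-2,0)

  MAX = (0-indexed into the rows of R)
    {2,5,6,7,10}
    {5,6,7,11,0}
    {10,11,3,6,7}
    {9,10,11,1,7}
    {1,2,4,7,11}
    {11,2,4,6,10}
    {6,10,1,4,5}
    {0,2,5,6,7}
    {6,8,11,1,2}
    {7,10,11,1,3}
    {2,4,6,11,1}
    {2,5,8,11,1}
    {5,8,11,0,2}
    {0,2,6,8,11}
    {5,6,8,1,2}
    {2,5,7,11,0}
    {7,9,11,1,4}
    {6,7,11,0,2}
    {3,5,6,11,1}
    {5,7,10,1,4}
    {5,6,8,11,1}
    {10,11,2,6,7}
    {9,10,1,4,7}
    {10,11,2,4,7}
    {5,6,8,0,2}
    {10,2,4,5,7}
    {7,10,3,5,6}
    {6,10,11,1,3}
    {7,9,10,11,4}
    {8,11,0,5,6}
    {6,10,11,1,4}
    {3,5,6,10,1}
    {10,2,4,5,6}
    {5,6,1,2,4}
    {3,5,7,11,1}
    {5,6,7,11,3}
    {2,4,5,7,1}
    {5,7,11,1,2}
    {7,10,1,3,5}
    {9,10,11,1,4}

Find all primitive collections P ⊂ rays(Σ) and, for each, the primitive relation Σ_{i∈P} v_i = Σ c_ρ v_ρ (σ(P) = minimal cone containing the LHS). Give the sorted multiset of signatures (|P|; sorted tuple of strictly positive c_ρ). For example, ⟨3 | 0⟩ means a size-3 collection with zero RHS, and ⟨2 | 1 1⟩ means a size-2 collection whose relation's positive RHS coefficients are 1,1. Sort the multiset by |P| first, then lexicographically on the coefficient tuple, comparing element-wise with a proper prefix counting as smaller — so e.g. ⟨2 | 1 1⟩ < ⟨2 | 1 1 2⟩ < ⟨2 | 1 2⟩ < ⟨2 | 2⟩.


Primitive collections (23):

  P={2,3}:  v_{2} + v_{3} = 0  so sig = ⟨2 | 0⟩
  P={0,1}:  v_{0} + v_{1} = v_{8}  so sig = ⟨2 | 1⟩
  P={0,10}:  v_{0} + v_{10} = v_{2} + v_{6}  so sig = ⟨2 | 1 1⟩
  P={3,4}:  v_{3} + v_{4} = v_{1} + v_{10}  so sig = ⟨2 | 1 1⟩
  P={0,3}:  v_{0} + v_{3} = v_{5} + v_{6} + v_{11}  so sig = ⟨2 | 1 1 1⟩
  P={0,9}:  v_{0} + v_{9} = v_{2} + v_{4} + v_{11}  so sig = ⟨2 | 1 1 1⟩
  P={5,9}:  v_{5} + v_{9} = v_{1} + v_{4} + v_{7}  so sig = ⟨2 | 1 1 1⟩
  P={6,9}:  v_{6} + v_{9} = v_{4} + v_{10} + v_{11}  so sig = ⟨2 | 1 1 1⟩
  P={7,8}:  v_{7} + v_{8} = v_{2} + v_{5} + v_{11}  so sig = ⟨2 | 1 1 1⟩
  P={8,10}:  v_{8} + v_{10} = v_{1} + v_{2} + v_{6}  so sig = ⟨2 | 1 1 1⟩
  P={3,8}:  v_{3} + v_{8} = v_{1} + v_{5} + v_{6} + v_{11}  so sig = ⟨2 | 1 1 1 1⟩
  P={8,9}:  v_{8} + v_{9} = v_{1} + v_{2} + v_{4} + v_{11}  so sig = ⟨2 | 1 1 1 1⟩
  P={0,4}:  v_{0} + v_{4} = v_{1} + 2·v_{2} + v_{6}  so sig = ⟨2 | 1 1 2⟩
  P={2,9}:  v_{2} + v_{9} = 2·v_{4} + v_{7} + v_{11}  so sig = ⟨2 | 1 1 2⟩
  P={3,9}:  v_{3} + v_{9} = 2·v_{1} + v_{7} + 2·v_{10} + v_{11}  so sig = ⟨2 | 1 1 2 2⟩
  P={4,8}:  v_{4} + v_{8} = 2·v_{1} + 2·v_{2} + v_{6}  so sig = ⟨2 | 1 2 2⟩
  P={1,6,7}:  v_{1} + v_{6} + v_{7} = 0  so sig = ⟨3 | 0⟩
  P={5,10,11}:  v_{5} + v_{10} + v_{11} = 0  so sig = ⟨3 | 0⟩
  P={1,2,10}:  v_{1} + v_{2} + v_{10} = v_{4}  so sig = ⟨3 | 1⟩
  P={4,5,11}:  v_{4} + v_{5} + v_{11} = v_{1} + v_{2}  so sig = ⟨3 | 1 1⟩
  P={4,6,7}:  v_{4} + v_{6} + v_{7} = v_{2} + v_{10}  so sig = ⟨3 | 1 1⟩
  P={2,5,6,11}:  v_{2} + v_{5} + v_{6} + v_{11} = v_{0}  so sig = ⟨4 | 1⟩
  P={1,4,7,10,11}:  v_{1} + v_{4} + v_{7} + v_{10} + v_{11} = v_{9}  so sig = ⟨5 | 1⟩

Hence PRS(X_Σ) =
    |P|=2: 16 collections, coeffs (), (1), (1,1), (1,1), (1,1,1), (1,1,1), (1,1,1), (1,1,1), (1,1,1), (1,1,1), (1,1,1,1), (1,1,1,1), (1,1,2), (1,1,2), (1,1,2,2), (1,2,2)
    |P|=3: 5 collections, coeffs (), (), (1), (1,1), (1,1)
    |P|=4: 1 collection, coeffs (1)
    |P|=5: 1 collection, coeffs (1)


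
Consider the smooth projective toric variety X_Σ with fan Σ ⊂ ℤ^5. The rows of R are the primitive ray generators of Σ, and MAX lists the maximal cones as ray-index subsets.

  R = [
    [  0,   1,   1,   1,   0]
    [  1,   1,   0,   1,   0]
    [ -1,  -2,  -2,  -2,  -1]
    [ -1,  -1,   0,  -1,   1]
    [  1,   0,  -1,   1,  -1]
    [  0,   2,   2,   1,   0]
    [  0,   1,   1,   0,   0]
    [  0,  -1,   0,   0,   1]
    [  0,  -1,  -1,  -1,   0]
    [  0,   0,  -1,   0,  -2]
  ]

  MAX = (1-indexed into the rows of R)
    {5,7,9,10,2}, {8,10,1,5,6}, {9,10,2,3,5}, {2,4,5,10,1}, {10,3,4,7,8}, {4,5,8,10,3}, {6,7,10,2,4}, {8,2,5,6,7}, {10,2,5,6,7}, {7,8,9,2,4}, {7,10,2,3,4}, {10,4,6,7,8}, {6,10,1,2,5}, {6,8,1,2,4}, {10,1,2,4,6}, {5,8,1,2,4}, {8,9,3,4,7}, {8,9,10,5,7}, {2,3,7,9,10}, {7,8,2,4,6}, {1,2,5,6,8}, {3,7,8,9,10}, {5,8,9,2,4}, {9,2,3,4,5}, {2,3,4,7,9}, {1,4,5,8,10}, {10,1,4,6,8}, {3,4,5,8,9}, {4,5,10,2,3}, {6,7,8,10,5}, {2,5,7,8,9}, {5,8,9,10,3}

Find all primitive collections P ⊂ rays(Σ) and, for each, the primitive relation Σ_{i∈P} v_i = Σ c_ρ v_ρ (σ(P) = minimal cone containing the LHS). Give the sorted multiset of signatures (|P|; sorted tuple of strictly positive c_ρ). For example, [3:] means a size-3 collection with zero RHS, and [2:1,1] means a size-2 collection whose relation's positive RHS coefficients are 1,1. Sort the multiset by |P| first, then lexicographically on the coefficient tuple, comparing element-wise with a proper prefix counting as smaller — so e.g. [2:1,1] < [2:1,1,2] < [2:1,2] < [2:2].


Σ has 11 primitive collections:

  P = {1,9}:  v_{1} + v_{9} = 0  ⟹  sig = [2:]
  P = {1,7}:  v_{1} + v_{7} = v_{6}  ⟹  sig = [2:1]
  P = {6,9}:  v_{6} + v_{9} = v_{7}  ⟹  sig = [2:1]
  P = {1,3}:  v_{1} + v_{3} = v_{4} + v_{10}  ⟹  sig = [2:1,1]
  P = {3,6}:  v_{3} + v_{6} = v_{4} + v_{7} + v_{10}  ⟹  sig = [2:1,1,1]
  P = {4,5,7}:  v_{4} + v_{5} + v_{7} = 0  ⟹  sig = [3:]
  P = {2,8,10}:  v_{2} + v_{8} + v_{10} = v_{5}  ⟹  sig = [3:1]
  P = {4,5,6}:  v_{4} + v_{5} + v_{6} = v_{1}  ⟹  sig = [3:1]
  P = {4,9,10}:  v_{4} + v_{9} + v_{10} = v_{3}  ⟹  sig = [3:1]
  P = {3,5,7}:  v_{3} + v_{5} + v_{7} = v_{9} + v_{10}  ⟹  sig = [3:1,1]
  P = {2,3,8}:  v_{2} + v_{3} + v_{8} = v_{4} + v_{5} + v_{9}  ⟹  sig = [3:1,1,1]

so the primitive-relation signature multiset is
    [2:]
    [2:1]
    [2:1]
    [2:1,1]
    [2:1,1,1]
    [3:]
    [3:1]
    [3:1]
    [3:1]
    [3:1,1]
    [3:1,1,1]
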